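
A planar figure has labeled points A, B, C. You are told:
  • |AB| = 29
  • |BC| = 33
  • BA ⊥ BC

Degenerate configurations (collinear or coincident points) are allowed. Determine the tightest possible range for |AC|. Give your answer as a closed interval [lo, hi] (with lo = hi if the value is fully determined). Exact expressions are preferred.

|AC| = √(1930)  (≈ 43.9318)

|AB| ∈ {29}
|BC| ∈ {33}
|AC| ∈ {√(1930)}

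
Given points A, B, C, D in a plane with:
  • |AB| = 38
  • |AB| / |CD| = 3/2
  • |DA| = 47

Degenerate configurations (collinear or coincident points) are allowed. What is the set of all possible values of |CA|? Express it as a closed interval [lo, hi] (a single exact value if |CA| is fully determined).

|AB| ∈ {38}
|AD| ∈ {47}
|CD| ∈ {76/3}
|BD| ∈ [9, 85]
|AC| ∈ [65/3, 217/3]
|BC| ∈ [0, 331/3]

|CA| ∈ [65/3, 217/3]  (≈ [21.6667, 72.3333])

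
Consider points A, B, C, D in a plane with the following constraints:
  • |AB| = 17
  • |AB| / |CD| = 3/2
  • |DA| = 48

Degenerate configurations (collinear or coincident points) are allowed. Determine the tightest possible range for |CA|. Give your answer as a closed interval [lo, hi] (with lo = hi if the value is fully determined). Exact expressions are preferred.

|CA| ∈ [110/3, 178/3]  (≈ [36.6667, 59.3333])

|AB| ∈ {17}
|AD| ∈ {48}
|CD| ∈ {34/3}
|BD| ∈ [31, 65]
|AC| ∈ [110/3, 178/3]
|BC| ∈ [59/3, 229/3]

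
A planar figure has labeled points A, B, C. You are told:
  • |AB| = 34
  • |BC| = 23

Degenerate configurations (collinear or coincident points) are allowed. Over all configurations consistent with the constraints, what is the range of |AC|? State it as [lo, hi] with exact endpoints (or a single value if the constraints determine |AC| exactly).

|AC| ∈ [11, 57]  (≈ [11.0000, 57.0000])

|AB| ∈ {34}
|BC| ∈ {23}
|AC| ∈ [11, 57]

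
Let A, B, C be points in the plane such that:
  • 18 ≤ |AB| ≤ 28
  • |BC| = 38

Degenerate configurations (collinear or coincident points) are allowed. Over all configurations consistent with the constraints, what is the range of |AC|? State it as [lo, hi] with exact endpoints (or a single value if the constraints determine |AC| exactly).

|AC| ∈ [10, 66]  (≈ [10.0000, 66.0000])

|AB| ∈ [18, 28]
|BC| ∈ {38}
|AC| ∈ [10, 66]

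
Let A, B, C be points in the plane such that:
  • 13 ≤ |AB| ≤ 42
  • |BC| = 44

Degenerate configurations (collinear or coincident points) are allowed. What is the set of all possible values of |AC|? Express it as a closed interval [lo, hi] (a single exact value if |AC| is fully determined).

|AB| ∈ [13, 42]
|BC| ∈ {44}
|AC| ∈ [2, 86]

|AC| ∈ [2, 86]  (≈ [2.0000, 86.0000])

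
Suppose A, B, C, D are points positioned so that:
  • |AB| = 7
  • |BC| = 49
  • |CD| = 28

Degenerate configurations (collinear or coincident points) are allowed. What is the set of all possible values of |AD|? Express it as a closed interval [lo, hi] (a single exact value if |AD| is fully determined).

|AB| ∈ {7}
|BC| ∈ {49}
|CD| ∈ {28}
|AC| ∈ [42, 56]
|BD| ∈ [21, 77]
|AD| ∈ [14, 84]

|AD| ∈ [14, 84]  (≈ [14.0000, 84.0000])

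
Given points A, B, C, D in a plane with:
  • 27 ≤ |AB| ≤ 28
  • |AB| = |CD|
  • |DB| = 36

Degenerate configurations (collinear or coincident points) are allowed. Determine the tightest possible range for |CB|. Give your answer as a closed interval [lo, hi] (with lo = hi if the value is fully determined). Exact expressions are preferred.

|AB| ∈ [27, 28]
|BD| ∈ {36}
|CD| ∈ [27, 28]
|AD| ∈ [8, 64]
|BC| ∈ [8, 64]
|AC| ∈ [0, 92]

|CB| ∈ [8, 64]  (≈ [8.0000, 64.0000])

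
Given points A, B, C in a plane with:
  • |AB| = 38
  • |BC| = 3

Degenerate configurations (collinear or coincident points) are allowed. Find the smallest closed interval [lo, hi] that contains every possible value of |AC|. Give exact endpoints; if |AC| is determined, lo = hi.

|AC| ∈ [35, 41]  (≈ [35.0000, 41.0000])

|AB| ∈ {38}
|BC| ∈ {3}
|AC| ∈ [35, 41]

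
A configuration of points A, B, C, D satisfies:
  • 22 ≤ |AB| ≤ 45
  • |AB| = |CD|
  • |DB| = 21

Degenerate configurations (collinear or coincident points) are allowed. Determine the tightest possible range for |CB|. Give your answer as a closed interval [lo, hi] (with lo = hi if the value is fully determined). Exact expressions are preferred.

|AB| ∈ [22, 45]
|BD| ∈ {21}
|CD| ∈ [22, 45]
|AD| ∈ [1, 66]
|BC| ∈ [1, 66]
|AC| ∈ [0, 111]

|CB| ∈ [1, 66]  (≈ [1.0000, 66.0000])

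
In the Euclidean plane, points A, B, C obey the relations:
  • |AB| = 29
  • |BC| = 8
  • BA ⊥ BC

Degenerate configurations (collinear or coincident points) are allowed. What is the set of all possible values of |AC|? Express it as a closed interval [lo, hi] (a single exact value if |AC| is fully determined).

|AC| = √(905)  (≈ 30.0832)

|AB| ∈ {29}
|BC| ∈ {8}
|AC| ∈ {√(905)}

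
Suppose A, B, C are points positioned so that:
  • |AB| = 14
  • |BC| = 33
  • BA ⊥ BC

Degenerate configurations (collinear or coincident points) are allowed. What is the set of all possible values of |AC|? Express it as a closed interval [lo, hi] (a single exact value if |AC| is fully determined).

|AC| = √(1285)  (≈ 35.8469)

|AB| ∈ {14}
|BC| ∈ {33}
|AC| ∈ {√(1285)}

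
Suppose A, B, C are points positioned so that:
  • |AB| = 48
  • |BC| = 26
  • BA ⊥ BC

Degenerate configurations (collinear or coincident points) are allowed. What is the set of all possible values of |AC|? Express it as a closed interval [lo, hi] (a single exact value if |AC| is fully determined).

|AB| ∈ {48}
|BC| ∈ {26}
|AC| ∈ {2·√(745)}

|AC| = 2·√(745)  (≈ 54.5894)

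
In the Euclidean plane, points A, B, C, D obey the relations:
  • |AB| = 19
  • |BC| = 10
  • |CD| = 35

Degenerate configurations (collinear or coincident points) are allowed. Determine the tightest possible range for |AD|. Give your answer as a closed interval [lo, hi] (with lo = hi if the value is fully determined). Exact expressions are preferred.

|AD| ∈ [6, 64]  (≈ [6.0000, 64.0000])

|AB| ∈ {19}
|BC| ∈ {10}
|CD| ∈ {35}
|AC| ∈ [9, 29]
|BD| ∈ [25, 45]
|AD| ∈ [6, 64]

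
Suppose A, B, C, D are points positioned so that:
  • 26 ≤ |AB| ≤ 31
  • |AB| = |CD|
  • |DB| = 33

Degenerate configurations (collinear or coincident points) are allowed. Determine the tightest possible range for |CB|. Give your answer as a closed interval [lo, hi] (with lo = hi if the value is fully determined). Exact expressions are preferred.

|AB| ∈ [26, 31]
|BD| ∈ {33}
|CD| ∈ [26, 31]
|AD| ∈ [2, 64]
|BC| ∈ [2, 64]
|AC| ∈ [0, 95]

|CB| ∈ [2, 64]  (≈ [2.0000, 64.0000])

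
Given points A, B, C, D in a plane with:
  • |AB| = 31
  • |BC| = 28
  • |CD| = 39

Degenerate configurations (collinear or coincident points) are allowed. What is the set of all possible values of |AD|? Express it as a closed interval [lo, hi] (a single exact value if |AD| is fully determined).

|AD| ∈ [0, 98]  (≈ [0.0000, 98.0000])

|AB| ∈ {31}
|BC| ∈ {28}
|CD| ∈ {39}
|AC| ∈ [3, 59]
|BD| ∈ [11, 67]
|AD| ∈ [0, 98]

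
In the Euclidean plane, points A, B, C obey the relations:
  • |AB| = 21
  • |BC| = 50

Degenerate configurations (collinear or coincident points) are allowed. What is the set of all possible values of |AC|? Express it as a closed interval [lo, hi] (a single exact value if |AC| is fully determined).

|AB| ∈ {21}
|BC| ∈ {50}
|AC| ∈ [29, 71]

|AC| ∈ [29, 71]  (≈ [29.0000, 71.0000])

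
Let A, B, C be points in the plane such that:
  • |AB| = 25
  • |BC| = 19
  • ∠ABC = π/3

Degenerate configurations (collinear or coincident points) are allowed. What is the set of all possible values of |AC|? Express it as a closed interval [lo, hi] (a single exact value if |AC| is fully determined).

|AB| ∈ {25}
|BC| ∈ {19}
|AC| ∈ {√(511)}

|AC| = √(511)  (≈ 22.6053)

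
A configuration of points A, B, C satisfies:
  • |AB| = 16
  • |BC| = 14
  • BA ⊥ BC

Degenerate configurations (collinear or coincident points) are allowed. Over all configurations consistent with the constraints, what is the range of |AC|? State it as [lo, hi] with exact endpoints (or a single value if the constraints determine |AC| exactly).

|AC| = 2·√(113)  (≈ 21.2603)

|AB| ∈ {16}
|BC| ∈ {14}
|AC| ∈ {2·√(113)}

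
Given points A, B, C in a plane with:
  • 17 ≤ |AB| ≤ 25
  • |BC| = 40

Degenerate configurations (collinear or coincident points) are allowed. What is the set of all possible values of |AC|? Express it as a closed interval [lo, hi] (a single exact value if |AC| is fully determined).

|AC| ∈ [15, 65]  (≈ [15.0000, 65.0000])

|AB| ∈ [17, 25]
|BC| ∈ {40}
|AC| ∈ [15, 65]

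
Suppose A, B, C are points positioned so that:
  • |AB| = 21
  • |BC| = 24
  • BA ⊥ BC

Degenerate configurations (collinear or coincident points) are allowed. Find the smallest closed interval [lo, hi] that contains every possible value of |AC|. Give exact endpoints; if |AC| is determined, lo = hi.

|AC| = 3·√(113)  (≈ 31.8904)

|AB| ∈ {21}
|BC| ∈ {24}
|AC| ∈ {3·√(113)}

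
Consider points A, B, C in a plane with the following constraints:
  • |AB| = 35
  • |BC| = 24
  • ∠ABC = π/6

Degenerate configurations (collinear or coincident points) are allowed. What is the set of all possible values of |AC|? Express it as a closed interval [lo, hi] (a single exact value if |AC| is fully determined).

|AC| = √(1801 - 840·√(3))  (≈ 18.6032)

|AB| ∈ {35}
|BC| ∈ {24}
|AC| ∈ {√(1801 - 840·√(3))}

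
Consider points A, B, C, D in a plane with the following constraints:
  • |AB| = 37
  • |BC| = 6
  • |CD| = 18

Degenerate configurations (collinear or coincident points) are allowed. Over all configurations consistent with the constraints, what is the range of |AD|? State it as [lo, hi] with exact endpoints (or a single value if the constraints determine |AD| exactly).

|AD| ∈ [13, 61]  (≈ [13.0000, 61.0000])

|AB| ∈ {37}
|BC| ∈ {6}
|CD| ∈ {18}
|AC| ∈ [31, 43]
|BD| ∈ [12, 24]
|AD| ∈ [13, 61]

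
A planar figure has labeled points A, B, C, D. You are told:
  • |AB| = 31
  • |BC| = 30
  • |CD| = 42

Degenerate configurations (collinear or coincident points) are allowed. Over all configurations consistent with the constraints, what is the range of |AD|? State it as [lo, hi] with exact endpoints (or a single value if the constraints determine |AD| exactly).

|AB| ∈ {31}
|BC| ∈ {30}
|CD| ∈ {42}
|AC| ∈ [1, 61]
|BD| ∈ [12, 72]
|AD| ∈ [0, 103]

|AD| ∈ [0, 103]  (≈ [0.0000, 103.0000])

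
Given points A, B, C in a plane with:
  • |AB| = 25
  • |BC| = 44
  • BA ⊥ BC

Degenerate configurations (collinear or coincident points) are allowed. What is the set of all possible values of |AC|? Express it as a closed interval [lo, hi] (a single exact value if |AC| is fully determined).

|AB| ∈ {25}
|BC| ∈ {44}
|AC| ∈ {√(2561)}

|AC| = √(2561)  (≈ 50.6063)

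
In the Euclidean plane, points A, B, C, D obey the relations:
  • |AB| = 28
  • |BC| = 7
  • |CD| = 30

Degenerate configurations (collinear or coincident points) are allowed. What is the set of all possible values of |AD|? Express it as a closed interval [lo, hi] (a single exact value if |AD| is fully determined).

|AD| ∈ [0, 65]  (≈ [0.0000, 65.0000])

|AB| ∈ {28}
|BC| ∈ {7}
|CD| ∈ {30}
|AC| ∈ [21, 35]
|BD| ∈ [23, 37]
|AD| ∈ [0, 65]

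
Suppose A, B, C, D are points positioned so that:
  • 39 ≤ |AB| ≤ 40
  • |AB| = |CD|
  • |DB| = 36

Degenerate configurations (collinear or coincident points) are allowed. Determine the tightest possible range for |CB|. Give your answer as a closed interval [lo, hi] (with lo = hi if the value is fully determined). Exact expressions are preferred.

|CB| ∈ [3, 76]  (≈ [3.0000, 76.0000])

|AB| ∈ [39, 40]
|BD| ∈ {36}
|CD| ∈ [39, 40]
|AD| ∈ [3, 76]
|BC| ∈ [3, 76]
|AC| ∈ [0, 116]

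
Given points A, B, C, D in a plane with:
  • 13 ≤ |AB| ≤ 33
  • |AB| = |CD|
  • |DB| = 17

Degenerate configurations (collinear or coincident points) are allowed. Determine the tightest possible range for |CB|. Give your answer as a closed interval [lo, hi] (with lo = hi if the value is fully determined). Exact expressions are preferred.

|CB| ∈ [0, 50]  (≈ [0.0000, 50.0000])

|AB| ∈ [13, 33]
|BD| ∈ {17}
|CD| ∈ [13, 33]
|AD| ∈ [0, 50]
|BC| ∈ [0, 50]
|AC| ∈ [0, 83]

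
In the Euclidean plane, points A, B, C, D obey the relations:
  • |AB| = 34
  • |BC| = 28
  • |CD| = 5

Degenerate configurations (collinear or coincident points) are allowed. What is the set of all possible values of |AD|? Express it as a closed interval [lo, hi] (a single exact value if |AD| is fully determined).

|AB| ∈ {34}
|BC| ∈ {28}
|CD| ∈ {5}
|AC| ∈ [6, 62]
|BD| ∈ [23, 33]
|AD| ∈ [1, 67]

|AD| ∈ [1, 67]  (≈ [1.0000, 67.0000])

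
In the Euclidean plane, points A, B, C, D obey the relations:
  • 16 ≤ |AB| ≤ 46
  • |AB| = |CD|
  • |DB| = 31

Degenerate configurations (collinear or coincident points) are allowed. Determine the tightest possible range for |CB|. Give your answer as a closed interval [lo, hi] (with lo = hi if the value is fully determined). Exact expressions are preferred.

|CB| ∈ [0, 77]  (≈ [0.0000, 77.0000])

|AB| ∈ [16, 46]
|BD| ∈ {31}
|CD| ∈ [16, 46]
|AD| ∈ [0, 77]
|BC| ∈ [0, 77]
|AC| ∈ [0, 123]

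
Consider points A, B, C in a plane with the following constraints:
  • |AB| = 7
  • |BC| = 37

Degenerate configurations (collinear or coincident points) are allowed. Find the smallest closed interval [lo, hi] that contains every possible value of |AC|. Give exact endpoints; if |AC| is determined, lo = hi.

|AC| ∈ [30, 44]  (≈ [30.0000, 44.0000])

|AB| ∈ {7}
|BC| ∈ {37}
|AC| ∈ [30, 44]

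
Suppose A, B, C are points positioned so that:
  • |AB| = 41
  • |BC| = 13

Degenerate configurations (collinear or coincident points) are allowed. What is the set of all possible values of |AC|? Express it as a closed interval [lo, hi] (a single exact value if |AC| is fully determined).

|AB| ∈ {41}
|BC| ∈ {13}
|AC| ∈ [28, 54]

|AC| ∈ [28, 54]  (≈ [28.0000, 54.0000])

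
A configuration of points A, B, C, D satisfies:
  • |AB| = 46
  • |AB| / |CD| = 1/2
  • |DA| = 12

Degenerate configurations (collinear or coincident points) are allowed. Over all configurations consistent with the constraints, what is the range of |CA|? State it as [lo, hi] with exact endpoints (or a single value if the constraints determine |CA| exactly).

|CA| ∈ [80, 104]  (≈ [80.0000, 104.0000])

|AB| ∈ {46}
|AD| ∈ {12}
|CD| ∈ {92}
|BD| ∈ [34, 58]
|AC| ∈ [80, 104]
|BC| ∈ [34, 150]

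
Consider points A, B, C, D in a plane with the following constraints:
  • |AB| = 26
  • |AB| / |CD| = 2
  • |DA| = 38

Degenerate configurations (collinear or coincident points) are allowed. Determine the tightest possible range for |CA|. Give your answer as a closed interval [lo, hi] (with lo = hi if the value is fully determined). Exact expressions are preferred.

|CA| ∈ [25, 51]  (≈ [25.0000, 51.0000])

|AB| ∈ {26}
|AD| ∈ {38}
|CD| ∈ {13}
|BD| ∈ [12, 64]
|AC| ∈ [25, 51]
|BC| ∈ [0, 77]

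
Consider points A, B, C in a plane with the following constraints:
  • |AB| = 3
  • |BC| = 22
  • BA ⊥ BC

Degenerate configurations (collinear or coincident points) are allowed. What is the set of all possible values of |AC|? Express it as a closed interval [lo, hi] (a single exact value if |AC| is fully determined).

|AB| ∈ {3}
|BC| ∈ {22}
|AC| ∈ {√(493)}

|AC| = √(493)  (≈ 22.2036)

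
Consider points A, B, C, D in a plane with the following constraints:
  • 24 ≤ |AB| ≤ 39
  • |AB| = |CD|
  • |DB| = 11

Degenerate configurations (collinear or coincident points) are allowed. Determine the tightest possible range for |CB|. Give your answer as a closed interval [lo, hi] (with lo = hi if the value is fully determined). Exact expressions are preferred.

|CB| ∈ [13, 50]  (≈ [13.0000, 50.0000])

|AB| ∈ [24, 39]
|BD| ∈ {11}
|CD| ∈ [24, 39]
|AD| ∈ [13, 50]
|BC| ∈ [13, 50]
|AC| ∈ [0, 89]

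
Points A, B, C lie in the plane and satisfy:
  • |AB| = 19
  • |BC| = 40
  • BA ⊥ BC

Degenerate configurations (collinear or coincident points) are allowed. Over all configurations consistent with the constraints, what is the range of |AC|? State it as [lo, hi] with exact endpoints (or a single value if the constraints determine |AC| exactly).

|AB| ∈ {19}
|BC| ∈ {40}
|AC| ∈ {√(1961)}

|AC| = √(1961)  (≈ 44.2832)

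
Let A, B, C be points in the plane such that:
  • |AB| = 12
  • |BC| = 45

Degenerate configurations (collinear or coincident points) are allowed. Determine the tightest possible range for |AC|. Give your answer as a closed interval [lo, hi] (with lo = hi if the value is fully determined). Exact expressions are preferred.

|AB| ∈ {12}
|BC| ∈ {45}
|AC| ∈ [33, 57]

|AC| ∈ [33, 57]  (≈ [33.0000, 57.0000])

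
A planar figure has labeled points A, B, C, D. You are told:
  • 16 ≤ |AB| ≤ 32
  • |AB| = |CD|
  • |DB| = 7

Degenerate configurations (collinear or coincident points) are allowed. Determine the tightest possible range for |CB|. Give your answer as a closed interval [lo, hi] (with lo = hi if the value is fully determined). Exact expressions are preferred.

|CB| ∈ [9, 39]  (≈ [9.0000, 39.0000])

|AB| ∈ [16, 32]
|BD| ∈ {7}
|CD| ∈ [16, 32]
|AD| ∈ [9, 39]
|BC| ∈ [9, 39]
|AC| ∈ [0, 71]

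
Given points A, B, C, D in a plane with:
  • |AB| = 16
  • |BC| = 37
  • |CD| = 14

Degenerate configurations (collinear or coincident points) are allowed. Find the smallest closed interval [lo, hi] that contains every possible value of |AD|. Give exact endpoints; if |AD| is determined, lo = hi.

|AD| ∈ [7, 67]  (≈ [7.0000, 67.0000])

|AB| ∈ {16}
|BC| ∈ {37}
|CD| ∈ {14}
|AC| ∈ [21, 53]
|BD| ∈ [23, 51]
|AD| ∈ [7, 67]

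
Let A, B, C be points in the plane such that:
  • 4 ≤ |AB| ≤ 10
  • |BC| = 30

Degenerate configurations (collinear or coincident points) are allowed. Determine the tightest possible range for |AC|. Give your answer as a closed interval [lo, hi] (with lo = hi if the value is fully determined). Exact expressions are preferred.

|AC| ∈ [20, 40]  (≈ [20.0000, 40.0000])

|AB| ∈ [4, 10]
|BC| ∈ {30}
|AC| ∈ [20, 40]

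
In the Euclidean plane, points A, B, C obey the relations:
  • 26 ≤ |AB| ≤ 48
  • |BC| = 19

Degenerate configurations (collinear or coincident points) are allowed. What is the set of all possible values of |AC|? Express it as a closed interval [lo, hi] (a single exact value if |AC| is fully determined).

|AB| ∈ [26, 48]
|BC| ∈ {19}
|AC| ∈ [7, 67]

|AC| ∈ [7, 67]  (≈ [7.0000, 67.0000])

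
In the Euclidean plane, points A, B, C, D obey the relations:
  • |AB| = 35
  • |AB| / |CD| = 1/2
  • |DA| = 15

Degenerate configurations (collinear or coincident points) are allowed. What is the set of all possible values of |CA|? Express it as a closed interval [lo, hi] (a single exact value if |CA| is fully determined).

|AB| ∈ {35}
|AD| ∈ {15}
|CD| ∈ {70}
|BD| ∈ [20, 50]
|AC| ∈ [55, 85]
|BC| ∈ [20, 120]

|CA| ∈ [55, 85]  (≈ [55.0000, 85.0000])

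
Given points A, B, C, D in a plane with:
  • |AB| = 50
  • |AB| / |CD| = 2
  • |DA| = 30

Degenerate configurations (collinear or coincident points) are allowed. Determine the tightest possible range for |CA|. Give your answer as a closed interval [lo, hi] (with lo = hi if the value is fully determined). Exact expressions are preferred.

|AB| ∈ {50}
|AD| ∈ {30}
|CD| ∈ {25}
|BD| ∈ [20, 80]
|AC| ∈ [5, 55]
|BC| ∈ [0, 105]

|CA| ∈ [5, 55]  (≈ [5.0000, 55.0000])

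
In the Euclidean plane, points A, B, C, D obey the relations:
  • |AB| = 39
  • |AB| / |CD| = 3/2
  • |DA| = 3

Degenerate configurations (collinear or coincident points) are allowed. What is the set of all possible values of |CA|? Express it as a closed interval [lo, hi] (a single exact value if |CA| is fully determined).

|AB| ∈ {39}
|AD| ∈ {3}
|CD| ∈ {26}
|BD| ∈ [36, 42]
|AC| ∈ [23, 29]
|BC| ∈ [10, 68]

|CA| ∈ [23, 29]  (≈ [23.0000, 29.0000])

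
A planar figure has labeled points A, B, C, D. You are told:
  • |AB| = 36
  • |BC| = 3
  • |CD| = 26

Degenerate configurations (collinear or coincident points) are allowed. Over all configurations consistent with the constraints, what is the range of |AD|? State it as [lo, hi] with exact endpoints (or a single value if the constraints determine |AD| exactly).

|AD| ∈ [7, 65]  (≈ [7.0000, 65.0000])

|AB| ∈ {36}
|BC| ∈ {3}
|CD| ∈ {26}
|AC| ∈ [33, 39]
|BD| ∈ [23, 29]
|AD| ∈ [7, 65]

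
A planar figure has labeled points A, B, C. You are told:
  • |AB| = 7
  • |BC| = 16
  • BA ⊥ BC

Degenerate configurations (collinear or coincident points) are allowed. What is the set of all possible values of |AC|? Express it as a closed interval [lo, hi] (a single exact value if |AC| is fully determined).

|AC| = √(305)  (≈ 17.4642)

|AB| ∈ {7}
|BC| ∈ {16}
|AC| ∈ {√(305)}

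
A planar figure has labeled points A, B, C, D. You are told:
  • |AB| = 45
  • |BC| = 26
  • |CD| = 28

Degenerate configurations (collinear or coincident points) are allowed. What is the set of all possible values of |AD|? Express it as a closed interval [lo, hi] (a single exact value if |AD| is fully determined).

|AB| ∈ {45}
|BC| ∈ {26}
|CD| ∈ {28}
|AC| ∈ [19, 71]
|BD| ∈ [2, 54]
|AD| ∈ [0, 99]

|AD| ∈ [0, 99]  (≈ [0.0000, 99.0000])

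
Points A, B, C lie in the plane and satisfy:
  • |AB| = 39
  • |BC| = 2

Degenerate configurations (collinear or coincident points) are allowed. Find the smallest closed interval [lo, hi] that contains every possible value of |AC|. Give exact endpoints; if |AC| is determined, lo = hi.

|AC| ∈ [37, 41]  (≈ [37.0000, 41.0000])

|AB| ∈ {39}
|BC| ∈ {2}
|AC| ∈ [37, 41]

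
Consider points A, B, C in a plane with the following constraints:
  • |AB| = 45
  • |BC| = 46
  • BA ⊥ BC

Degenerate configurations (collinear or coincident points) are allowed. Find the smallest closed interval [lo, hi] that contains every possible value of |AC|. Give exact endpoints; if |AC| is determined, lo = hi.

|AC| = √(4141)  (≈ 64.3506)

|AB| ∈ {45}
|BC| ∈ {46}
|AC| ∈ {√(4141)}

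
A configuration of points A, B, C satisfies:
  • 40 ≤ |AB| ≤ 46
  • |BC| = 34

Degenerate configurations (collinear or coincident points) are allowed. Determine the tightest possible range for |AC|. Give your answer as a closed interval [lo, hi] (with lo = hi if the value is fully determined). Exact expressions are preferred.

|AC| ∈ [6, 80]  (≈ [6.0000, 80.0000])

|AB| ∈ [40, 46]
|BC| ∈ {34}
|AC| ∈ [6, 80]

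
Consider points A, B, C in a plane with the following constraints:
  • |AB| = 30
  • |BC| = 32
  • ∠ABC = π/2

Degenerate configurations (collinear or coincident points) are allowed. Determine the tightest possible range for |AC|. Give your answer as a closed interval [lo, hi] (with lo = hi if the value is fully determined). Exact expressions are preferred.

|AC| = 2·√(481)  (≈ 43.8634)

|AB| ∈ {30}
|BC| ∈ {32}
|AC| ∈ {2·√(481)}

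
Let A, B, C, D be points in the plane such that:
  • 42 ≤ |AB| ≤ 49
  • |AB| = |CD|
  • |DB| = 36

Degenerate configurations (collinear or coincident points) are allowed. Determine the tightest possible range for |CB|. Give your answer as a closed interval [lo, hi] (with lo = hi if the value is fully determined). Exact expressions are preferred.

|CB| ∈ [6, 85]  (≈ [6.0000, 85.0000])

|AB| ∈ [42, 49]
|BD| ∈ {36}
|CD| ∈ [42, 49]
|AD| ∈ [6, 85]
|BC| ∈ [6, 85]
|AC| ∈ [0, 134]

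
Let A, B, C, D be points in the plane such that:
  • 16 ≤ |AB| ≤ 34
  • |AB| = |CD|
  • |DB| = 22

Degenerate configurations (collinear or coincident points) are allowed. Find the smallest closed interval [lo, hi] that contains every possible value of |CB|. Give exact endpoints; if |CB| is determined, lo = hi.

|AB| ∈ [16, 34]
|BD| ∈ {22}
|CD| ∈ [16, 34]
|AD| ∈ [0, 56]
|BC| ∈ [0, 56]
|AC| ∈ [0, 90]

|CB| ∈ [0, 56]  (≈ [0.0000, 56.0000])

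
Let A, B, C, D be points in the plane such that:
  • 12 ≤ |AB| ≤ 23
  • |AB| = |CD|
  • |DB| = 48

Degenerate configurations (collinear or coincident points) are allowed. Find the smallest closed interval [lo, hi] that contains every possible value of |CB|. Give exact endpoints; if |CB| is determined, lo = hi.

|CB| ∈ [25, 71]  (≈ [25.0000, 71.0000])

|AB| ∈ [12, 23]
|BD| ∈ {48}
|CD| ∈ [12, 23]
|AD| ∈ [25, 71]
|BC| ∈ [25, 71]
|AC| ∈ [2, 94]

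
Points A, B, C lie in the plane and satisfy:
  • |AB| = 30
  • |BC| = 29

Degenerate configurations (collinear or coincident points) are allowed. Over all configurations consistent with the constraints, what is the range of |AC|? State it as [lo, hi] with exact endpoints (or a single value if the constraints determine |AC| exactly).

|AC| ∈ [1, 59]  (≈ [1.0000, 59.0000])

|AB| ∈ {30}
|BC| ∈ {29}
|AC| ∈ [1, 59]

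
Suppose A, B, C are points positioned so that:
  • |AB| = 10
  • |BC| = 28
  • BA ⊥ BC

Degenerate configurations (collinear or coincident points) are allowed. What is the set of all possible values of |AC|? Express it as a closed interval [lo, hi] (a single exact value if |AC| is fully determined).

|AC| = 2·√(221)  (≈ 29.7321)

|AB| ∈ {10}
|BC| ∈ {28}
|AC| ∈ {2·√(221)}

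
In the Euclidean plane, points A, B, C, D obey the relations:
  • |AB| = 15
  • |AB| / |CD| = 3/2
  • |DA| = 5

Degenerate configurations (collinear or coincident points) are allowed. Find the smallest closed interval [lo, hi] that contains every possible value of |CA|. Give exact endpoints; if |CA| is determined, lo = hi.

|CA| ∈ [5, 15]  (≈ [5.0000, 15.0000])

|AB| ∈ {15}
|AD| ∈ {5}
|CD| ∈ {10}
|BD| ∈ [10, 20]
|AC| ∈ [5, 15]
|BC| ∈ [0, 30]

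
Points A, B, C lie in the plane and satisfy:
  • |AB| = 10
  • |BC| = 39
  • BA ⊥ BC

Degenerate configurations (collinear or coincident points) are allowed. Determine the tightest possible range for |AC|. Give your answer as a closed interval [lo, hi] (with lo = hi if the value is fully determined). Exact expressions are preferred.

|AC| = √(1621)  (≈ 40.2616)

|AB| ∈ {10}
|BC| ∈ {39}
|AC| ∈ {√(1621)}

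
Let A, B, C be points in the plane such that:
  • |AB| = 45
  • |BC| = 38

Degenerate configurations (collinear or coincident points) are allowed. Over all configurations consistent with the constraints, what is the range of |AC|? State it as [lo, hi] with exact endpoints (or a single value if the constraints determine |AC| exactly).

|AB| ∈ {45}
|BC| ∈ {38}
|AC| ∈ [7, 83]

|AC| ∈ [7, 83]  (≈ [7.0000, 83.0000])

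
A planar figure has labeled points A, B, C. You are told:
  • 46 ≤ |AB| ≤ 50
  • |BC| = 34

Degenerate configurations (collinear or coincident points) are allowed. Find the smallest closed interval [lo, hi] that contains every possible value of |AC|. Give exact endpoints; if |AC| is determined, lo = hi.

|AC| ∈ [12, 84]  (≈ [12.0000, 84.0000])

|AB| ∈ [46, 50]
|BC| ∈ {34}
|AC| ∈ [12, 84]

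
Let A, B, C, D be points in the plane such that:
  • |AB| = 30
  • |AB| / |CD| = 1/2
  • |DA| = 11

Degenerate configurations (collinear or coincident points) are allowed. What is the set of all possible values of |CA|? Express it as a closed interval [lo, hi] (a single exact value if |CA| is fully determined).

|CA| ∈ [49, 71]  (≈ [49.0000, 71.0000])

|AB| ∈ {30}
|AD| ∈ {11}
|CD| ∈ {60}
|BD| ∈ [19, 41]
|AC| ∈ [49, 71]
|BC| ∈ [19, 101]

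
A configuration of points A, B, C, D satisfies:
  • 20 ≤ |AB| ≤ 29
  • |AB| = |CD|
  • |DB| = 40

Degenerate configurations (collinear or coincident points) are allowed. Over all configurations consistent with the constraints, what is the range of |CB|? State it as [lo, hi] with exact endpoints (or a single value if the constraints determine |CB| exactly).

|AB| ∈ [20, 29]
|BD| ∈ {40}
|CD| ∈ [20, 29]
|AD| ∈ [11, 69]
|BC| ∈ [11, 69]
|AC| ∈ [0, 98]

|CB| ∈ [11, 69]  (≈ [11.0000, 69.0000])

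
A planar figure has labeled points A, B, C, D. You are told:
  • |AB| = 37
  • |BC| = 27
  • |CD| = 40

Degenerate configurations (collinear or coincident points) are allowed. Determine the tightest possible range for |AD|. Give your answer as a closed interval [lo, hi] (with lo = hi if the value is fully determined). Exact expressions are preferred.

|AD| ∈ [0, 104]  (≈ [0.0000, 104.0000])

|AB| ∈ {37}
|BC| ∈ {27}
|CD| ∈ {40}
|AC| ∈ [10, 64]
|BD| ∈ [13, 67]
|AD| ∈ [0, 104]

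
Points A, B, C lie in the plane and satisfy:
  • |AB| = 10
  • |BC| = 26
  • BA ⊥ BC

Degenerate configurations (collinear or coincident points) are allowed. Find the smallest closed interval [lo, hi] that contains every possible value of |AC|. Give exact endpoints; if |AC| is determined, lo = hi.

|AC| = 2·√(194)  (≈ 27.8568)

|AB| ∈ {10}
|BC| ∈ {26}
|AC| ∈ {2·√(194)}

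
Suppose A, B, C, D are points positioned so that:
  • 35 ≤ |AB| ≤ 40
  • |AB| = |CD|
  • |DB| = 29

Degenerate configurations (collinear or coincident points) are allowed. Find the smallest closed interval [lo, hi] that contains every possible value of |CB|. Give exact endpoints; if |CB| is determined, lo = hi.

|CB| ∈ [6, 69]  (≈ [6.0000, 69.0000])

|AB| ∈ [35, 40]
|BD| ∈ {29}
|CD| ∈ [35, 40]
|AD| ∈ [6, 69]
|BC| ∈ [6, 69]
|AC| ∈ [0, 109]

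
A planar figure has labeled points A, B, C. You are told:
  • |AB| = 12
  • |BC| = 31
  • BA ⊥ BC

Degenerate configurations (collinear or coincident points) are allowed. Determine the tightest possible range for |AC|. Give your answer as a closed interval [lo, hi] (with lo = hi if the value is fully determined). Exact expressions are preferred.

|AC| = √(1105)  (≈ 33.2415)

|AB| ∈ {12}
|BC| ∈ {31}
|AC| ∈ {√(1105)}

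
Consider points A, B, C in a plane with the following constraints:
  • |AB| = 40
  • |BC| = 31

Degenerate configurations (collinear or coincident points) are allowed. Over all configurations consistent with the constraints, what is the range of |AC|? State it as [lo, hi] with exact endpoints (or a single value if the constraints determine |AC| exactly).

|AC| ∈ [9, 71]  (≈ [9.0000, 71.0000])

|AB| ∈ {40}
|BC| ∈ {31}
|AC| ∈ [9, 71]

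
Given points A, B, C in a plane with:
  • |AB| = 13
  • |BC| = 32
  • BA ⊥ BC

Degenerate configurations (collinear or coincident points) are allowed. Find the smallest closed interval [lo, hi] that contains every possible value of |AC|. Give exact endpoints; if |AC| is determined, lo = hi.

|AB| ∈ {13}
|BC| ∈ {32}
|AC| ∈ {√(1193)}

|AC| = √(1193)  (≈ 34.5398)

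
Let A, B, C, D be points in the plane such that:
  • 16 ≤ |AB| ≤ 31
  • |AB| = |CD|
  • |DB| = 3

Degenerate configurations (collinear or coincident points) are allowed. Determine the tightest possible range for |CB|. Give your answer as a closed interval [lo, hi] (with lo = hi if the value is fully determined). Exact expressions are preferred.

|AB| ∈ [16, 31]
|BD| ∈ {3}
|CD| ∈ [16, 31]
|AD| ∈ [13, 34]
|BC| ∈ [13, 34]
|AC| ∈ [0, 65]

|CB| ∈ [13, 34]  (≈ [13.0000, 34.0000])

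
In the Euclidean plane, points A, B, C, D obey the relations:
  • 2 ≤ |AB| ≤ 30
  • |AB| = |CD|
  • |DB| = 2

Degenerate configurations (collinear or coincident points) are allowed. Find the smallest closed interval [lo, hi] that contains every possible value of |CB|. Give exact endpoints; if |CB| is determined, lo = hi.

|CB| ∈ [0, 32]  (≈ [0.0000, 32.0000])

|AB| ∈ [2, 30]
|BD| ∈ {2}
|CD| ∈ [2, 30]
|AD| ∈ [0, 32]
|BC| ∈ [0, 32]
|AC| ∈ [0, 62]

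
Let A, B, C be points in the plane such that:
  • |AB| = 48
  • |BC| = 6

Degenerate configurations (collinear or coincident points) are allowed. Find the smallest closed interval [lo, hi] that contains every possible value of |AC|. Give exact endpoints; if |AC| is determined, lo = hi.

|AC| ∈ [42, 54]  (≈ [42.0000, 54.0000])

|AB| ∈ {48}
|BC| ∈ {6}
|AC| ∈ [42, 54]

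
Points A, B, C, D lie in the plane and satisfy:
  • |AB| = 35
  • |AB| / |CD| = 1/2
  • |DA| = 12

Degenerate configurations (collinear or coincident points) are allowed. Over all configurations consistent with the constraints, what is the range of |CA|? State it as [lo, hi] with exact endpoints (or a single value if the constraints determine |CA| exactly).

|CA| ∈ [58, 82]  (≈ [58.0000, 82.0000])

|AB| ∈ {35}
|AD| ∈ {12}
|CD| ∈ {70}
|BD| ∈ [23, 47]
|AC| ∈ [58, 82]
|BC| ∈ [23, 117]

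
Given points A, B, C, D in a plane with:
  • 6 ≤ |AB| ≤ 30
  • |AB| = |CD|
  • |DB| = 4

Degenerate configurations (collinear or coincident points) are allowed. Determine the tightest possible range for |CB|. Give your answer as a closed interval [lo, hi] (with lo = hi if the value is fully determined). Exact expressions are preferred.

|CB| ∈ [2, 34]  (≈ [2.0000, 34.0000])

|AB| ∈ [6, 30]
|BD| ∈ {4}
|CD| ∈ [6, 30]
|AD| ∈ [2, 34]
|BC| ∈ [2, 34]
|AC| ∈ [0, 64]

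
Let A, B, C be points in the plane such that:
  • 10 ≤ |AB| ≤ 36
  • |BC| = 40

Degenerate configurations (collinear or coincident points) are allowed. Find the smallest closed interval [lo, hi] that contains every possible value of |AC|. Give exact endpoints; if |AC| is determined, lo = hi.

|AB| ∈ [10, 36]
|BC| ∈ {40}
|AC| ∈ [4, 76]

|AC| ∈ [4, 76]  (≈ [4.0000, 76.0000])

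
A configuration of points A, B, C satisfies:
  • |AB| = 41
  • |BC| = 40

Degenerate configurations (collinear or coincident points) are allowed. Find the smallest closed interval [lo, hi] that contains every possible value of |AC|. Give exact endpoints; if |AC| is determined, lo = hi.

|AB| ∈ {41}
|BC| ∈ {40}
|AC| ∈ [1, 81]

|AC| ∈ [1, 81]  (≈ [1.0000, 81.0000])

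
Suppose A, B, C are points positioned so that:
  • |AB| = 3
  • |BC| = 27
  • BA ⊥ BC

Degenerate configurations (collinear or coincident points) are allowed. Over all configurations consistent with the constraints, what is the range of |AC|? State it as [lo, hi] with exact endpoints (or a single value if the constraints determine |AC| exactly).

|AC| = 3·√(82)  (≈ 27.1662)

|AB| ∈ {3}
|BC| ∈ {27}
|AC| ∈ {3·√(82)}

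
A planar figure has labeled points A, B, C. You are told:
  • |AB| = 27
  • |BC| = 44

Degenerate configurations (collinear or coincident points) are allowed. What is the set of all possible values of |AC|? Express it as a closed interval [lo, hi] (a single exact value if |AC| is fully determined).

|AC| ∈ [17, 71]  (≈ [17.0000, 71.0000])

|AB| ∈ {27}
|BC| ∈ {44}
|AC| ∈ [17, 71]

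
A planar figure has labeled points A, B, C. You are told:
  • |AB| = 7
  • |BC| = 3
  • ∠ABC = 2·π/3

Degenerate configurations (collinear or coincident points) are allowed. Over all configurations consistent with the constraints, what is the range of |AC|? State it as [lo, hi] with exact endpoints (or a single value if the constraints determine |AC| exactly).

|AC| = √(79)  (≈ 8.8882)

|AB| ∈ {7}
|BC| ∈ {3}
|AC| ∈ {√(79)}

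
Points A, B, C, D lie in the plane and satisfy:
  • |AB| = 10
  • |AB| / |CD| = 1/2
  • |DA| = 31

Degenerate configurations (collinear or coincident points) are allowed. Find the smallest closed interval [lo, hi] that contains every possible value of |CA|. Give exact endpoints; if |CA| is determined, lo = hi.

|CA| ∈ [11, 51]  (≈ [11.0000, 51.0000])

|AB| ∈ {10}
|AD| ∈ {31}
|CD| ∈ {20}
|BD| ∈ [21, 41]
|AC| ∈ [11, 51]
|BC| ∈ [1, 61]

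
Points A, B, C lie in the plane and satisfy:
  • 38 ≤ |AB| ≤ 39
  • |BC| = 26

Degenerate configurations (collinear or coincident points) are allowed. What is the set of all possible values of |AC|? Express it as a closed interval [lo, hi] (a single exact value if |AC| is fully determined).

|AC| ∈ [12, 65]  (≈ [12.0000, 65.0000])

|AB| ∈ [38, 39]
|BC| ∈ {26}
|AC| ∈ [12, 65]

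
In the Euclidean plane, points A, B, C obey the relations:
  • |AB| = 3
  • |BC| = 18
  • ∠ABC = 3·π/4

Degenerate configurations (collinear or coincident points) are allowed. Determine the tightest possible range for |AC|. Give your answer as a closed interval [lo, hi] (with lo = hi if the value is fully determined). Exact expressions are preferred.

|AB| ∈ {3}
|BC| ∈ {18}
|AC| ∈ {3·√(6·√(2) + 37)}

|AC| = 3·√(6·√(2) + 37)  (≈ 20.2328)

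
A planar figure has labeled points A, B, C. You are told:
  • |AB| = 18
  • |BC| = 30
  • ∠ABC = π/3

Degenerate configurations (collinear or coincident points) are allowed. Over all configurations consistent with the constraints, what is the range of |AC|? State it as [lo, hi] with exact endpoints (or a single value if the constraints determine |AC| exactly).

|AC| = 6·√(19)  (≈ 26.1534)

|AB| ∈ {18}
|BC| ∈ {30}
|AC| ∈ {6·√(19)}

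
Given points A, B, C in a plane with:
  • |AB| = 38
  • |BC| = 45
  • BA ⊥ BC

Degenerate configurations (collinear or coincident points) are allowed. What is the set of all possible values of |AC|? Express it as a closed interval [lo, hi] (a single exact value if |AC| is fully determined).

|AB| ∈ {38}
|BC| ∈ {45}
|AC| ∈ {√(3469)}

|AC| = √(3469)  (≈ 58.8982)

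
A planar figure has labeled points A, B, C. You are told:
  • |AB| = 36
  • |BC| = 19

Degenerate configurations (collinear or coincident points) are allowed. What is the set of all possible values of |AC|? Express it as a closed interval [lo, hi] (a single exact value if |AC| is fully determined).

|AB| ∈ {36}
|BC| ∈ {19}
|AC| ∈ [17, 55]

|AC| ∈ [17, 55]  (≈ [17.0000, 55.0000])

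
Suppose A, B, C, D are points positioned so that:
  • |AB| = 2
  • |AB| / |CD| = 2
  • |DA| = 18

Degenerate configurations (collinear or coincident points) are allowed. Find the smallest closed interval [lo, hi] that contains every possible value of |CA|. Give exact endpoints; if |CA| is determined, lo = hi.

|CA| ∈ [17, 19]  (≈ [17.0000, 19.0000])

|AB| ∈ {2}
|AD| ∈ {18}
|CD| ∈ {1}
|BD| ∈ [16, 20]
|AC| ∈ [17, 19]
|BC| ∈ [15, 21]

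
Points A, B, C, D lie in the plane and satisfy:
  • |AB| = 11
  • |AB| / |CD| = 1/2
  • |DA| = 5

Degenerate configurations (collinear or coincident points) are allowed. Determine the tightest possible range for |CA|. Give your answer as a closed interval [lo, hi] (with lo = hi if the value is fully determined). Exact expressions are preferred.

|AB| ∈ {11}
|AD| ∈ {5}
|CD| ∈ {22}
|BD| ∈ [6, 16]
|AC| ∈ [17, 27]
|BC| ∈ [6, 38]

|CA| ∈ [17, 27]  (≈ [17.0000, 27.0000])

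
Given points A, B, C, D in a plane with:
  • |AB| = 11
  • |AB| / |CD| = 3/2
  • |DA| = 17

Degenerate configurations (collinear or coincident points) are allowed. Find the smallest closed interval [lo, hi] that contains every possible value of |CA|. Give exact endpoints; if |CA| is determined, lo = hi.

|AB| ∈ {11}
|AD| ∈ {17}
|CD| ∈ {22/3}
|BD| ∈ [6, 28]
|AC| ∈ [29/3, 73/3]
|BC| ∈ [0, 106/3]

|CA| ∈ [29/3, 73/3]  (≈ [9.6667, 24.3333])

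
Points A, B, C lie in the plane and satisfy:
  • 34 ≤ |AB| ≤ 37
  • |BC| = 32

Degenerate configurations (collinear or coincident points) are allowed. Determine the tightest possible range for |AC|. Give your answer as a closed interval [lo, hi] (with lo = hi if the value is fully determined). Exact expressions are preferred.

|AB| ∈ [34, 37]
|BC| ∈ {32}
|AC| ∈ [2, 69]

|AC| ∈ [2, 69]  (≈ [2.0000, 69.0000])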